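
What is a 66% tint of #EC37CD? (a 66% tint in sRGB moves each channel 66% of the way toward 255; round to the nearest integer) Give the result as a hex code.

#F9BBEE

#EC37CD is rgb(236, 55, 205).
Lerp each channel 66% toward 255:
  R: 236 + 0.66×(255−236) = 236 + 12.54 = 248.54 → 249
  G: 55 + 132 = 187 → 187
  B: 205 + 0.66×(255−205) = 205 + 33 = 238 → 238
rgb(249, 187, 238) = #F9BBEE.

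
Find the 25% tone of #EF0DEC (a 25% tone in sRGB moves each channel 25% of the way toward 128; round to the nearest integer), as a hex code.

#D32AD1

#EF0DEC is rgb(239, 13, 236).
Per channel, c → c + 0.25(128 − c):
  R: 239 + 0.25×(128−239) = 239 − 27.75 = 211.25 → 211
  G: 13 + 0.25×(128−13) = 13 + 28.75 = 41.75 → 42
  B: 236 − 27 = 209 → 209
rgb(211, 42, 209) = #D32AD1.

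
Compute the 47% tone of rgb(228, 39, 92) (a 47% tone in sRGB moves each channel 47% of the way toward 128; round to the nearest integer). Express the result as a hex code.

A 47% tone moves each channel 47% toward 128:
  R: 228 + 0.47×(128−228) = 228 − 47 = 181 → 181
  G: 39 + 0.47×(128−39) = 39 + 41.83 = 80.83 → 81
  B: 92 + 0.47×(128−92) = 92 + 16.92 = 108.92 → 109
rgb(181, 81, 109) = #B5516D.

#B5516D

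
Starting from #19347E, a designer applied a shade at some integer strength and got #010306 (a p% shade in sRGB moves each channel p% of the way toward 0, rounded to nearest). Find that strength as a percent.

#19347E is rgb(25, 52, 126); #010306 is rgb(1, 3, 6).
On the B channel (widest range): 6 ≈ 126 + (p/100)(0 − 126), so p ≈ 100×(6 − 126)/(0 − 126) = -12000/-126 = 95.24.
p = 95 reproduces all three channels after rounding.

95%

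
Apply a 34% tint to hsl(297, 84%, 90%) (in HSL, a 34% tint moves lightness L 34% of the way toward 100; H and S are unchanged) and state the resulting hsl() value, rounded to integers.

L moves 34% from 90 toward 100: 90 + 3.4 = 93.4 → 93.
H and S are unchanged.

hsl(297, 84%, 93%)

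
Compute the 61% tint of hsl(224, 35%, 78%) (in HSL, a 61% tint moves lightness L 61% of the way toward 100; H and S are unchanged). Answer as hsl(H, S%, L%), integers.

hsl(224, 35%, 91%)

L moves 61% from 78 toward 100: 78 + 13.42 = 91.42 → 91.
H and S are unchanged.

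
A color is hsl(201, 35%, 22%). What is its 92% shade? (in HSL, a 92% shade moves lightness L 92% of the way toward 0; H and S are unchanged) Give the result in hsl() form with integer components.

L moves 92% from 22 toward 0: 22 − 20.24 = 1.76 → 2.
H and S are unchanged.

hsl(201, 35%, 2%)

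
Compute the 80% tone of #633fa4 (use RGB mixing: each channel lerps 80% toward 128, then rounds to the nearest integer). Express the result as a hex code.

#7a7387

#633fa4 is rgb(99, 63, 164).
Lerp each channel 80% toward 128:
  R: 99 + 0.8×(128−99) = 99 + 23.2 = 122.2 → 122
  G: 63 + 52 = 115 → 115
  B: 164 + 0.8×(128−164) = 164 − 28.8 = 135.2 → 135
rgb(122, 115, 135) = #7a7387.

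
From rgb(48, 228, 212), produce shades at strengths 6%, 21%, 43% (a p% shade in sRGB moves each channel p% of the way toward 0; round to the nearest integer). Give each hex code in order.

#2DD6C7, #26B4A7, #1B8279

6%: (48 − 2.88 = 45.12→45, 228 − 13.68 = 214.32→214, 212 − 12.72 = 199.28→199) → #2DD6C7
21%: (48 − 10.08 = 37.92→38, 228 − 47.88 = 180.12→180, 212 − 44.52 = 167.48→167) → #26B4A7
43%: (48 − 20.64 = 27.36→27, 228 − 98.04 = 129.96→130, 212 − 91.16 = 120.84→121) → #1B8279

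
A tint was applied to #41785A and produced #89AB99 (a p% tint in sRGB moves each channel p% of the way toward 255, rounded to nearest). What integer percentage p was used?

38%

#41785A is rgb(65, 120, 90); #89AB99 is rgb(137, 171, 153).
On the R channel (widest range): 137 ≈ 65 + (p/100)(255 − 65), so p ≈ 100×(137 − 65)/(255 − 65) = 7200/190 = 37.89.
p = 38 reproduces all three channels after rounding.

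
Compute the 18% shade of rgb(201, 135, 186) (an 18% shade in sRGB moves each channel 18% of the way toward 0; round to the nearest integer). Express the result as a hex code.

Per channel, c → c + 0.18(0 − c):
  R: 201 − 36.18 = 164.82 → 165
  G: 135 − 24.3 = 110.7 → 111
  B: 186 − 33.48 = 152.52 → 153
rgb(165, 111, 153) = #A56F99.

#A56F99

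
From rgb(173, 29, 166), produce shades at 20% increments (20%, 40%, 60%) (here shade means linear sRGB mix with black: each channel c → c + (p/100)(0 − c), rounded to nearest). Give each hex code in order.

20%: (173 − 34.6 = 138.4→138, 29 − 5.8 = 23.2→23, 166 − 33.2 = 132.8→133) → #8A1785
40%: (173 − 69.2 = 103.8→104, 29 − 11.6 = 17.4→17, 166 − 66.4 = 99.6→100) → #681164
60%: (173 − 103.8 = 69.2→69, 29 − 17.4 = 11.6→12, 166 − 99.6 = 66.4→66) → #450C42

#8A1785, #681164, #450C42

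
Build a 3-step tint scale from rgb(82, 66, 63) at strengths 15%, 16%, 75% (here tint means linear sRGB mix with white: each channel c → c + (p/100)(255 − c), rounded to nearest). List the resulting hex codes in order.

#6c5e5c, #6e605e, #d4d0cf

15%: (82 + 25.95 = 107.95→108, 66 + 28.35 = 94.35→94, 63 + 28.8 = 91.8→92) → #6c5e5c
16%: (82 + 27.68 = 109.68→110, 66 + 30.24 = 96.24→96, 63 + 30.72 = 93.72→94) → #6e605e
75%: (82 + 129.75 = 211.75→212, 66 + 141.75 = 207.75→208, 63 + 144 = 207→207) → #d4d0cf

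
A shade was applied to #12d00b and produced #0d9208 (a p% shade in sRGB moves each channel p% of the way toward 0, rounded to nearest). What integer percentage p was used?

#12d00b is rgb(18, 208, 11); #0d9208 is rgb(13, 146, 8).
On the G channel (widest range): 146 ≈ 208 + (p/100)(0 − 208), so p ≈ 100×(146 − 208)/(0 − 208) = -6200/-208 = 29.81.
p = 30 reproduces all three channels after rounding.

30%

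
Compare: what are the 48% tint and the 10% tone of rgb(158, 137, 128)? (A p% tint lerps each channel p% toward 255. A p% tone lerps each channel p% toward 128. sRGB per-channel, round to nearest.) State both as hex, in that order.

48% tint:
  R: 158 + 0.48×(255−158) = 158 + 46.56 = 204.56 → 205
  G: 137 + 0.48×(255−137) = 137 + 56.64 = 193.64 → 194
  B: 128 + 0.48×(255−128) = 128 + 60.96 = 188.96 → 189
  → #cdc2bd
10% tone:
  R: 158 + 0.1×(128−158) = 158 − 3 = 155 → 155
  G: 137 − 0.9 = 136.1 → 136
  B: 128 + 0 = 128 → 128
  → #9b8880

#cdc2bd, #9b8880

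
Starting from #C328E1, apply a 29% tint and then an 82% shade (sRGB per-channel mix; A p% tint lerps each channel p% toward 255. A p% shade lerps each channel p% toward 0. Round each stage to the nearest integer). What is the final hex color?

#26122A

#C328E1 is rgb(195, 40, 225).
Lerp each channel 29% toward 255:
  R: 195 + 0.29×(255−195) = 195 + 17.4 = 212.4 → 212
  G: 40 + 62.35 = 102.35 → 102
  B: 225 + 8.7 = 233.7 → 234
After the tint: rgb(212, 102, 234) = #D466EA.
An 82% shade moves each channel 82% toward 0:
  R: 212 + 0.82×(0−212) = 212 − 173.84 = 38.16 → 38
  G: 102 − 83.64 = 18.36 → 18
  B: 234 + 0.82×(0−234) = 234 − 191.88 = 42.12 → 42
rgb(38, 18, 42) = #26122A.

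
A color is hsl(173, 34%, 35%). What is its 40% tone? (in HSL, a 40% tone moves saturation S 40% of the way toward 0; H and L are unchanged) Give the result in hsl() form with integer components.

S moves 40% from 34 toward 0: 34 − 13.6 = 20.4 → 20.
H and L are unchanged.

hsl(173, 20%, 35%)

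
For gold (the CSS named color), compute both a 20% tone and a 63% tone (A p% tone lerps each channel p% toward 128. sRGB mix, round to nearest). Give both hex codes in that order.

#E6C61A, #AFA051

CSS gold is rgb(255, 215, 0).
20% tone:
  R: 255 + 0.2×(128−255) = 255 − 25.4 = 229.6 → 230
  G: 215 − 17.4 = 197.6 → 198
  B: 0 + 0.2×(128−0) = 0 + 25.6 = 25.6 → 26
  → #E6C61A
63% tone:
  R: 255 + 0.63×(128−255) = 255 − 80.01 = 174.99 → 175
  G: 215 + 0.63×(128−215) = 215 − 54.81 = 160.19 → 160
  B: 0 + 80.64 = 80.64 → 81
  → #AFA051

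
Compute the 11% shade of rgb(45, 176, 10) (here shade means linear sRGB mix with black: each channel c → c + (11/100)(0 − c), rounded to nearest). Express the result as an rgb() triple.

rgb(40, 157, 9)

An 11% shade moves each channel 11% toward 0:
  R: 45 + 0.11×(0−45) = 45 − 4.95 = 40.05 → 40
  G: 176 + 0.11×(0−176) = 176 − 19.36 = 156.64 → 157
  B: 10 − 1.1 = 8.9 → 9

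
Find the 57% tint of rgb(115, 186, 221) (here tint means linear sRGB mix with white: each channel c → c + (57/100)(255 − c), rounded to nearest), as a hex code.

Per channel, c → c + 0.57(255 − c):
  R: 115 + 79.8 = 194.8 → 195
  G: 186 + 0.57×(255−186) = 186 + 39.33 = 225.33 → 225
  B: 221 + 0.57×(255−221) = 221 + 19.38 = 240.38 → 240
rgb(195, 225, 240) = #C3E1F0.

#C3E1F0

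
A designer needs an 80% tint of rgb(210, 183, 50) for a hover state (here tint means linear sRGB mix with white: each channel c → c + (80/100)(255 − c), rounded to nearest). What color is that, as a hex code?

Per channel, c → c + 0.8(255 − c):
  R: 210 + 0.8×(255−210) = 210 + 36 = 246 → 246
  G: 183 + 0.8×(255−183) = 183 + 57.6 = 240.6 → 241
  B: 50 + 164 = 214 → 214
rgb(246, 241, 214) = #f6f1d6.

#f6f1d6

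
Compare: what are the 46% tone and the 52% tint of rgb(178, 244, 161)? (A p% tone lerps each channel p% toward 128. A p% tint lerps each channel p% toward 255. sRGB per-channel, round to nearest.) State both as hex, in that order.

46% tone:
  R: 178 + 0.46×(128−178) = 178 − 23 = 155 → 155
  G: 244 − 53.36 = 190.64 → 191
  B: 161 − 15.18 = 145.82 → 146
  → #9BBF92
52% tint:
  R: 178 + 40.04 = 218.04 → 218
  G: 244 + 0.52×(255−244) = 244 + 5.72 = 249.72 → 250
  B: 161 + 48.88 = 209.88 → 210
  → #DAFAD2

#9BBF92, #DAFAD2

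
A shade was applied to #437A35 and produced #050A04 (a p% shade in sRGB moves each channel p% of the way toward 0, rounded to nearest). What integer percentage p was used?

#437A35 is rgb(67, 122, 53); #050A04 is rgb(5, 10, 4).
On the G channel (widest range): 10 ≈ 122 + (p/100)(0 − 122), so p ≈ 100×(10 − 122)/(0 − 122) = -11200/-122 = 91.80.
p = 92 reproduces all three channels after rounding.

92%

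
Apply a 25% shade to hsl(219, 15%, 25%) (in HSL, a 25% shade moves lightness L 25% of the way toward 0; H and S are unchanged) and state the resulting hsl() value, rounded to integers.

L moves 25% from 25 toward 0: 25 − 6.25 = 18.75 → 19.
H and S are unchanged.

hsl(219, 15%, 19%)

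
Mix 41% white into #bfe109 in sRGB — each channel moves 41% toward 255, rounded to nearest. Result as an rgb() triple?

#bfe109 is rgb(191, 225, 9).
Per channel, c → c + 0.41(255 − c):
  R: 191 + 0.41×(255−191) = 191 + 26.24 = 217.24 → 217
  G: 225 + 0.41×(255−225) = 225 + 12.3 = 237.3 → 237
  B: 9 + 100.86 = 109.86 → 110

rgb(217, 237, 110)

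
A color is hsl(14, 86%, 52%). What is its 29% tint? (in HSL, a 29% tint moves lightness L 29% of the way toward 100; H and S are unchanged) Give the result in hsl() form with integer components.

hsl(14, 86%, 66%)

L moves 29% from 52 toward 100: 52 + 13.92 = 65.92 → 66.
H and S are unchanged.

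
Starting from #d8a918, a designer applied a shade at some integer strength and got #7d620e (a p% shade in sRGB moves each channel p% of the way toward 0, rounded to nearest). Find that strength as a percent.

#d8a918 is rgb(216, 169, 24); #7d620e is rgb(125, 98, 14).
On the R channel (widest range): 125 ≈ 216 + (p/100)(0 − 216), so p ≈ 100×(125 − 216)/(0 − 216) = -9100/-216 = 42.13.
p = 42 reproduces all three channels after rounding.

42%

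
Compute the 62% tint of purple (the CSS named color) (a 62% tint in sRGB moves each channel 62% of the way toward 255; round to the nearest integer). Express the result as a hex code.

CSS purple is rgb(128, 0, 128).
A 62% tint moves each channel 62% toward 255:
  R: 128 + 78.74 = 206.74 → 207
  G: 0 + 158.1 = 158.1 → 158
  B: 128 + 78.74 = 206.74 → 207
rgb(207, 158, 207) = #CF9ECF.

#CF9ECF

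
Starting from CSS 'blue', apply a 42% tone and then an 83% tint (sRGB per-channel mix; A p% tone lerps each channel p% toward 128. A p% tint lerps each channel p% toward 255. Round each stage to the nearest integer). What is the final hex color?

#ddddf6

CSS blue is rgb(0, 0, 255).
Per channel, c → c + 0.42(128 − c):
  R: 0 + 0.42×(128−0) = 0 + 53.76 = 53.76 → 54
  G: 0 + 0.42×(128−0) = 0 + 53.76 = 53.76 → 54
  B: 255 − 53.34 = 201.66 → 202
After the tone: rgb(54, 54, 202) = #3636ca.
An 83% tint moves each channel 83% toward 255:
  R: 54 + 0.83×(255−54) = 54 + 166.83 = 220.83 → 221
  G: 54 + 0.83×(255−54) = 54 + 166.83 = 220.83 → 221
  B: 202 + 43.99 = 245.99 → 246
rgb(221, 221, 246) = #ddddf6.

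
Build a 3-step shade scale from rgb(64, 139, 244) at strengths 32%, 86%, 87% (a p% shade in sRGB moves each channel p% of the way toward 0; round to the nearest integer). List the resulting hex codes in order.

32%: (64 − 20.48 = 43.52→44, 139 − 44.48 = 94.52→95, 244 − 78.08 = 165.92→166) → #2C5FA6
86%: (64 − 55.04 = 8.96→9, 139 − 119.54 = 19.46→19, 244 − 209.84 = 34.16→34) → #091322
87%: (64 − 55.68 = 8.32→8, 139 − 120.93 = 18.07→18, 244 − 212.28 = 31.72→32) → #081220

#2C5FA6, #091322, #081220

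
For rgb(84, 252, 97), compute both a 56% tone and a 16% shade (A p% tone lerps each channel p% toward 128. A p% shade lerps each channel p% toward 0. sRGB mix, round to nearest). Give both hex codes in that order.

56% tone:
  R: 84 + 24.64 = 108.64 → 109
  G: 252 + 0.56×(128−252) = 252 − 69.44 = 182.56 → 183
  B: 97 + 0.56×(128−97) = 97 + 17.36 = 114.36 → 114
  → #6DB772
16% shade:
  R: 84 + 0.16×(0−84) = 84 − 13.44 = 70.56 → 71
  G: 252 − 40.32 = 211.68 → 212
  B: 97 + 0.16×(0−97) = 97 − 15.52 = 81.48 → 81
  → #47D451

#6DB772, #47D451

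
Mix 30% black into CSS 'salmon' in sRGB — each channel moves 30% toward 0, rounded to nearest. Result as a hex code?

#af5a50

CSS salmon is rgb(250, 128, 114).
Per channel, c → c + 0.3(0 − c):
  R: 250 − 75 = 175 → 175
  G: 128 + 0.3×(0−128) = 128 − 38.4 = 89.6 → 90
  B: 114 + 0.3×(0−114) = 114 − 34.2 = 79.8 → 80
rgb(175, 90, 80) = #af5a50.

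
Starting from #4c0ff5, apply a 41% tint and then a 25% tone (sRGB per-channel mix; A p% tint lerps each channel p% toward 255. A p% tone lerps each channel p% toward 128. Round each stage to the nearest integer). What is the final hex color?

#9075db

#4c0ff5 is rgb(76, 15, 245).
Lerp each channel 41% toward 255:
  R: 76 + 0.41×(255−76) = 76 + 73.39 = 149.39 → 149
  G: 15 + 0.41×(255−15) = 15 + 98.4 = 113.4 → 113
  B: 245 + 0.41×(255−245) = 245 + 4.1 = 249.1 → 249
After the tint: rgb(149, 113, 249) = #9571f9.
A 25% tone moves each channel 25% toward 128:
  R: 149 − 5.25 = 143.75 → 144
  G: 113 + 0.25×(128−113) = 113 + 3.75 = 116.75 → 117
  B: 249 − 30.25 = 218.75 → 219
rgb(144, 117, 219) = #9075db.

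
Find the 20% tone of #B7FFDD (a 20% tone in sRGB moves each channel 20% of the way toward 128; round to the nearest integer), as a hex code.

#ACE6CA

#B7FFDD is rgb(183, 255, 221).
A 20% tone moves each channel 20% toward 128:
  R: 183 + 0.2×(128−183) = 183 − 11 = 172 → 172
  G: 255 + 0.2×(128−255) = 255 − 25.4 = 229.6 → 230
  B: 221 + 0.2×(128−221) = 221 − 18.6 = 202.4 → 202
rgb(172, 230, 202) = #ACE6CA.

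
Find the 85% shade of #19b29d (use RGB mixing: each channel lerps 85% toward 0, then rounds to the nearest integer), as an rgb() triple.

rgb(4, 27, 24)

#19b29d is rgb(25, 178, 157).
Per channel, c → c + 0.85(0 − c):
  R: 25 + 0.85×(0−25) = 25 − 21.25 = 3.75 → 4
  G: 178 − 151.3 = 26.7 → 27
  B: 157 − 133.45 = 23.55 → 24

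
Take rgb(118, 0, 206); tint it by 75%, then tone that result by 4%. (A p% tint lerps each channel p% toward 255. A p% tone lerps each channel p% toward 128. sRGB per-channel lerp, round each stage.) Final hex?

#D9BCEE

Per channel, c → c + 0.75(255 − c):
  R: 118 + 0.75×(255−118) = 118 + 102.75 = 220.75 → 221
  G: 0 + 191.25 = 191.25 → 191
  B: 206 + 36.75 = 242.75 → 243
After the tint: rgb(221, 191, 243) = #DDBFF3.
A 4% tone moves each channel 4% toward 128:
  R: 221 + 0.04×(128−221) = 221 − 3.72 = 217.28 → 217
  G: 191 + 0.04×(128−191) = 191 − 2.52 = 188.48 → 188
  B: 243 + 0.04×(128−243) = 243 − 4.6 = 238.4 → 238
rgb(217, 188, 238) = #D9BCEE.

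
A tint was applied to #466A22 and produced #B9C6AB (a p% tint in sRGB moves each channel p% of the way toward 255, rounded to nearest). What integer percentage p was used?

62%

#466A22 is rgb(70, 106, 34); #B9C6AB is rgb(185, 198, 171).
On the B channel (widest range): 171 ≈ 34 + (p/100)(255 − 34), so p ≈ 100×(171 − 34)/(255 − 34) = 13700/221 = 61.99.
p = 62 reproduces all three channels after rounding.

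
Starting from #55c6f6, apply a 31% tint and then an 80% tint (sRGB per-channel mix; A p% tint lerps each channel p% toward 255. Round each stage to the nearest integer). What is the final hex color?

#55c6f6 is rgb(85, 198, 246).
Per channel, c → c + 0.31(255 − c):
  R: 85 + 52.7 = 137.7 → 138
  G: 198 + 0.31×(255−198) = 198 + 17.67 = 215.67 → 216
  B: 246 + 2.79 = 248.79 → 249
After the tint: rgb(138, 216, 249) = #8ad8f9.
An 80% tint moves each channel 80% toward 255:
  R: 138 + 93.6 = 231.6 → 232
  G: 216 + 0.8×(255−216) = 216 + 31.2 = 247.2 → 247
  B: 249 + 4.8 = 253.8 → 254
rgb(232, 247, 254) = #e8f7fe.

#e8f7fe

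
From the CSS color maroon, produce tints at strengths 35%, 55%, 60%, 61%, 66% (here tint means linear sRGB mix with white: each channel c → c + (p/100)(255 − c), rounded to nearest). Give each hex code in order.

#AC5959, #C68C8C, #CC9999, #CD9C9C, #D4A8A8

CSS maroon is rgb(128, 0, 0).
35%: (128 + 44.45 = 172.45→172, 0 + 89.25 = 89.25→89, 0 + 89.25 = 89.25→89) → #AC5959
55%: (128 + 69.85 = 197.85→198, 0 + 140.25 = 140.25→140, 0 + 140.25 = 140.25→140) → #C68C8C
60%: (128 + 76.2 = 204.2→204, 0 + 153 = 153→153, 0 + 153 = 153→153) → #CC9999
61%: (128 + 77.47 = 205.47→205, 0 + 155.55 = 155.55→156, 0 + 155.55 = 155.55→156) → #CD9C9C
66%: (128 + 83.82 = 211.82→212, 0 + 168.3 = 168.3→168, 0 + 168.3 = 168.3→168) → #D4A8A8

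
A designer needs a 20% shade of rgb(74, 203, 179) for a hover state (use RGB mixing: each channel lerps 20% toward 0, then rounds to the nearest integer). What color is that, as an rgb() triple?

Per channel, c → c + 0.2(0 − c):
  R: 74 − 14.8 = 59.2 → 59
  G: 203 + 0.2×(0−203) = 203 − 40.6 = 162.4 → 162
  B: 179 + 0.2×(0−179) = 179 − 35.8 = 143.2 → 143

rgb(59, 162, 143)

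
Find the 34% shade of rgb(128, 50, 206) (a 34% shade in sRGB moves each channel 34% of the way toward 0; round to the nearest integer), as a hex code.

Lerp each channel 34% toward 0:
  R: 128 + 0.34×(0−128) = 128 − 43.52 = 84.48 → 84
  G: 50 − 17 = 33 → 33
  B: 206 + 0.34×(0−206) = 206 − 70.04 = 135.96 → 136
rgb(84, 33, 136) = #542188.

#542188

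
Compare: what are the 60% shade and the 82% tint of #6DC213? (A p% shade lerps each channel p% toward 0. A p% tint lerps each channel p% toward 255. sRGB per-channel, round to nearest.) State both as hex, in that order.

#6DC213 is rgb(109, 194, 19).
60% shade:
  R: 109 − 65.4 = 43.6 → 44
  G: 194 − 116.4 = 77.6 → 78
  B: 19 + 0.6×(0−19) = 19 − 11.4 = 7.6 → 8
  → #2C4E08
82% tint:
  R: 109 + 0.82×(255−109) = 109 + 119.72 = 228.72 → 229
  G: 194 + 0.82×(255−194) = 194 + 50.02 = 244.02 → 244
  B: 19 + 0.82×(255−19) = 19 + 193.52 = 212.52 → 213
  → #E5F4D5

#2C4E08, #E5F4D5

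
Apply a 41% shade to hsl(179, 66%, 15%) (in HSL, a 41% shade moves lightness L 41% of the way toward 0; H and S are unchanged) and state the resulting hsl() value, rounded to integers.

hsl(179, 66%, 9%)

L moves 41% from 15 toward 0: 15 − 6.15 = 8.85 → 9.
H and S are unchanged.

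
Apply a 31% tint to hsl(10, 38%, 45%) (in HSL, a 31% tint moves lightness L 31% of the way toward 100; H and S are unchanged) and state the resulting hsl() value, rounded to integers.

L moves 31% from 45 toward 100: 45 + 17.05 = 62.05 → 62.
H and S are unchanged.

hsl(10, 38%, 62%)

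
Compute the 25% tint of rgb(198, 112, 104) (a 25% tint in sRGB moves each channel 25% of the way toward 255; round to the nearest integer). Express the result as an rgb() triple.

rgb(212, 148, 142)

Per channel, c → c + 0.25(255 − c):
  R: 198 + 0.25×(255−198) = 198 + 14.25 = 212.25 → 212
  G: 112 + 0.25×(255−112) = 112 + 35.75 = 147.75 → 148
  B: 104 + 37.75 = 141.75 → 142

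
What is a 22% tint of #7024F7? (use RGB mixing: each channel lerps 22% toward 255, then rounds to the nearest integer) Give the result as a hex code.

#8F54F9

#7024F7 is rgb(112, 36, 247).
Lerp each channel 22% toward 255:
  R: 112 + 31.46 = 143.46 → 143
  G: 36 + 48.18 = 84.18 → 84
  B: 247 + 0.22×(255−247) = 247 + 1.76 = 248.76 → 249
rgb(143, 84, 249) = #8F54F9.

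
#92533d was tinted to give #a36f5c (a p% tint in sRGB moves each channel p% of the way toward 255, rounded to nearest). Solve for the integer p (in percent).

#92533d is rgb(146, 83, 61); #a36f5c is rgb(163, 111, 92).
On the B channel (widest range): 92 ≈ 61 + (p/100)(255 − 61), so p ≈ 100×(92 − 61)/(255 − 61) = 3100/194 = 15.98.
p = 16 reproduces all three channels after rounding.

16%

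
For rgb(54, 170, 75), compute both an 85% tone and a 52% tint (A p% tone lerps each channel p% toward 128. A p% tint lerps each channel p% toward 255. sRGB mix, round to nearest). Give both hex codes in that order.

85% tone:
  R: 54 + 62.9 = 116.9 → 117
  G: 170 + 0.85×(128−170) = 170 − 35.7 = 134.3 → 134
  B: 75 + 0.85×(128−75) = 75 + 45.05 = 120.05 → 120
  → #758678
52% tint:
  R: 54 + 0.52×(255−54) = 54 + 104.52 = 158.52 → 159
  G: 170 + 0.52×(255−170) = 170 + 44.2 = 214.2 → 214
  B: 75 + 93.6 = 168.6 → 169
  → #9FD6A9

#758678, #9FD6A9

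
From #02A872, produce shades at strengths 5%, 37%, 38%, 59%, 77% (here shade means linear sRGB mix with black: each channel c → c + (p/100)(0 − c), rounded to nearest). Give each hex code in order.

#02A872 is rgb(2, 168, 114).
5%: (2→2, 168 − 8.4 = 159.6→160, 114 − 5.7 = 108.3→108) → #02A06C
37%: (2 − 0.74 = 1.26→1, 168 − 62.16 = 105.84→106, 114 − 42.18 = 71.82→72) → #016A48
38%: (2 − 0.76 = 1.24→1, 168 − 63.84 = 104.16→104, 114 − 43.32 = 70.68→71) → #016847
59%: (2 − 1.18 = 0.82→1, 168 − 99.12 = 68.88→69, 114 − 67.26 = 46.74→47) → #01452F
77%: (2 − 1.54 = 0.46→0, 168 − 129.36 = 38.64→39, 114 − 87.78 = 26.22→26) → #00271A

#02A06C, #016A48, #016847, #01452F, #00271A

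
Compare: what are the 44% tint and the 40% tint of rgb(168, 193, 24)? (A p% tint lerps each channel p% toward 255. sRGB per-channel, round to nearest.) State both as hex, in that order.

44% tint:
  R: 168 + 38.28 = 206.28 → 206
  G: 193 + 0.44×(255−193) = 193 + 27.28 = 220.28 → 220
  B: 24 + 0.44×(255−24) = 24 + 101.64 = 125.64 → 126
  → #CEDC7E
40% tint:
  R: 168 + 0.4×(255−168) = 168 + 34.8 = 202.8 → 203
  G: 193 + 0.4×(255−193) = 193 + 24.8 = 217.8 → 218
  B: 24 + 92.4 = 116.4 → 116
  → #CBDA74

#CEDC7E, #CBDA74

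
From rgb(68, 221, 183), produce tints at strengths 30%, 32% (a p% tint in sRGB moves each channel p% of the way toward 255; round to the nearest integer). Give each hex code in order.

30%: (68 + 56.1 = 124.1→124, 221 + 10.2 = 231.2→231, 183 + 21.6 = 204.6→205) → #7CE7CD
32%: (68 + 59.84 = 127.84→128, 221 + 10.88 = 231.88→232, 183 + 23.04 = 206.04→206) → #80E8CE

#7CE7CD, #80E8CE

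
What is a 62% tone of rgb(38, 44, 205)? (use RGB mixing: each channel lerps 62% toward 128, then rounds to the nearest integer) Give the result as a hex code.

#5e609d

Lerp each channel 62% toward 128:
  R: 38 + 0.62×(128−38) = 38 + 55.8 = 93.8 → 94
  G: 44 + 52.08 = 96.08 → 96
  B: 205 + 0.62×(128−205) = 205 − 47.74 = 157.26 → 157
rgb(94, 96, 157) = #5e609d.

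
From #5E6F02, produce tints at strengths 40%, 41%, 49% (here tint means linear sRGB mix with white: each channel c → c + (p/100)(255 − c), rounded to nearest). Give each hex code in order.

#5E6F02 is rgb(94, 111, 2).
40%: (94 + 64.4 = 158.4→158, 111 + 57.6 = 168.6→169, 2 + 101.2 = 103.2→103) → #9EA967
41%: (94 + 66.01 = 160.01→160, 111 + 59.04 = 170.04→170, 2 + 103.73 = 105.73→106) → #A0AA6A
49%: (94 + 78.89 = 172.89→173, 111 + 70.56 = 181.56→182, 2 + 123.97 = 125.97→126) → #ADB67E

#9EA967, #A0AA6A, #ADB67E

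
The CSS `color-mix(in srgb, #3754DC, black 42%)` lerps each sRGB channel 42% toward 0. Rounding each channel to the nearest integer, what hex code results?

#3754DC is rgb(55, 84, 220).
Lerp each channel 42% toward 0:
  R: 55 + 0.42×(0−55) = 55 − 23.1 = 31.9 → 32
  G: 84 + 0.42×(0−84) = 84 − 35.28 = 48.72 → 49
  B: 220 − 92.4 = 127.6 → 128
rgb(32, 49, 128) = #203180.

#203180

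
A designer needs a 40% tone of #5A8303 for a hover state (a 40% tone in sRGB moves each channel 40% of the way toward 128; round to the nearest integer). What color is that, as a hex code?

#698235

#5A8303 is rgb(90, 131, 3).
Lerp each channel 40% toward 128:
  R: 90 + 15.2 = 105.2 → 105
  G: 131 − 1.2 = 129.8 → 130
  B: 3 + 0.4×(128−3) = 3 + 50 = 53 → 53
rgb(105, 130, 53) = #698235.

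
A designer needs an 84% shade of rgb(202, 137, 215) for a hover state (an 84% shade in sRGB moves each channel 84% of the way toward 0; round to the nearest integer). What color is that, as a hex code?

Per channel, c → c + 0.84(0 − c):
  R: 202 + 0.84×(0−202) = 202 − 169.68 = 32.32 → 32
  G: 137 + 0.84×(0−137) = 137 − 115.08 = 21.92 → 22
  B: 215 + 0.84×(0−215) = 215 − 180.6 = 34.4 → 34
rgb(32, 22, 34) = #201622.

#201622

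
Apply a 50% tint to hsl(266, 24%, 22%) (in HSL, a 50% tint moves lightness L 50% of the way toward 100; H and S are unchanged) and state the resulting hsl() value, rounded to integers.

L moves 50% from 22 toward 100: 22 + 39 = 61 → 61.
H and S are unchanged.

hsl(266, 24%, 61%)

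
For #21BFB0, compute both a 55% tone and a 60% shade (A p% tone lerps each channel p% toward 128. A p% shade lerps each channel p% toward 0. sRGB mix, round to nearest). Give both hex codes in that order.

#559C96, #0D4C46

#21BFB0 is rgb(33, 191, 176).
55% tone:
  R: 33 + 0.55×(128−33) = 33 + 52.25 = 85.25 → 85
  G: 191 + 0.55×(128−191) = 191 − 34.65 = 156.35 → 156
  B: 176 + 0.55×(128−176) = 176 − 26.4 = 149.6 → 150
  → #559C96
60% shade:
  R: 33 − 19.8 = 13.2 → 13
  G: 191 + 0.6×(0−191) = 191 − 114.6 = 76.4 → 76
  B: 176 − 105.6 = 70.4 → 70
  → #0D4C46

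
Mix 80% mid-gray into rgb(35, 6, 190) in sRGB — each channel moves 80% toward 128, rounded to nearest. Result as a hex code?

Per channel, c → c + 0.8(128 − c):
  R: 35 + 0.8×(128−35) = 35 + 74.4 = 109.4 → 109
  G: 6 + 97.6 = 103.6 → 104
  B: 190 − 49.6 = 140.4 → 140
rgb(109, 104, 140) = #6D688C.

#6D688C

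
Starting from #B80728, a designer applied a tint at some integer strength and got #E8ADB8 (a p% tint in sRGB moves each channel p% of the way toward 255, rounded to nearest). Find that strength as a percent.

#B80728 is rgb(184, 7, 40); #E8ADB8 is rgb(232, 173, 184).
On the G channel (widest range): 173 ≈ 7 + (p/100)(255 − 7), so p ≈ 100×(173 − 7)/(255 − 7) = 16600/248 = 66.94.
p = 67 reproduces all three channels after rounding.

67%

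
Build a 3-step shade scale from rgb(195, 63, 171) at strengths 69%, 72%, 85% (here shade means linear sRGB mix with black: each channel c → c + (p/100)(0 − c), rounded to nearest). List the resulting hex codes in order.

#3c1435, #371230, #1d091a

69%: (195 − 134.55 = 60.45→60, 63 − 43.47 = 19.53→20, 171 − 117.99 = 53.01→53) → #3c1435
72%: (195 − 140.4 = 54.6→55, 63 − 45.36 = 17.64→18, 171 − 123.12 = 47.88→48) → #371230
85%: (195 − 165.75 = 29.25→29, 63 − 53.55 = 9.45→9, 171 − 145.35 = 25.65→26) → #1d091a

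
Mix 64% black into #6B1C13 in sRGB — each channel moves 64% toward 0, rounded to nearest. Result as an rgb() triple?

rgb(39, 10, 7)

#6B1C13 is rgb(107, 28, 19).
Lerp each channel 64% toward 0:
  R: 107 + 0.64×(0−107) = 107 − 68.48 = 38.52 → 39
  G: 28 − 17.92 = 10.08 → 10
  B: 19 + 0.64×(0−19) = 19 − 12.16 = 6.84 → 7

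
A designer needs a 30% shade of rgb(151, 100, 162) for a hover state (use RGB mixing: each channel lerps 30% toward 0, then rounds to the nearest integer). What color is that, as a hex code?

A 30% shade moves each channel 30% toward 0:
  R: 151 + 0.3×(0−151) = 151 − 45.3 = 105.7 → 106
  G: 100 − 30 = 70 → 70
  B: 162 + 0.3×(0−162) = 162 − 48.6 = 113.4 → 113
rgb(106, 70, 113) = #6A4671.

#6A4671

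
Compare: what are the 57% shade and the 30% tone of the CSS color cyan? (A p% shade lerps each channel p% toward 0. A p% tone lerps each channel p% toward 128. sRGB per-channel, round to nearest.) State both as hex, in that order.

CSS cyan is rgb(0, 255, 255).
57% shade:
  R: 0 + 0.57×(0−0) = 0 + 0 = 0 → 0
  G: 255 + 0.57×(0−255) = 255 − 145.35 = 109.65 → 110
  B: 255 + 0.57×(0−255) = 255 − 145.35 = 109.65 → 110
  → #006e6e
30% tone:
  R: 0 + 38.4 = 38.4 → 38
  G: 255 + 0.3×(128−255) = 255 − 38.1 = 216.9 → 217
  B: 255 + 0.3×(128−255) = 255 − 38.1 = 216.9 → 217
  → #26d9d9

#006e6e, #26d9d9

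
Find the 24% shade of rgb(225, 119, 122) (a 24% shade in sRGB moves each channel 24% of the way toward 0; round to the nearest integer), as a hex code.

#ab5a5d

A 24% shade moves each channel 24% toward 0:
  R: 225 − 54 = 171 → 171
  G: 119 + 0.24×(0−119) = 119 − 28.56 = 90.44 → 90
  B: 122 + 0.24×(0−122) = 122 − 29.28 = 92.72 → 93
rgb(171, 90, 93) = #ab5a5d.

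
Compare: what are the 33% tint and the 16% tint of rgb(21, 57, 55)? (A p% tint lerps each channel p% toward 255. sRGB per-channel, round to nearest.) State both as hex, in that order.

#627A79, #3A5957

33% tint:
  R: 21 + 0.33×(255−21) = 21 + 77.22 = 98.22 → 98
  G: 57 + 65.34 = 122.34 → 122
  B: 55 + 0.33×(255−55) = 55 + 66 = 121 → 121
  → #627A79
16% tint:
  R: 21 + 37.44 = 58.44 → 58
  G: 57 + 0.16×(255−57) = 57 + 31.68 = 88.68 → 89
  B: 55 + 32 = 87 → 87
  → #3A5957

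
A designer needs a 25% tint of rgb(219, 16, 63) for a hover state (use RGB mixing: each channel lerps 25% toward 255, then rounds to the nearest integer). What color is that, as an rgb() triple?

Per channel, c → c + 0.25(255 − c):
  R: 219 + 9 = 228 → 228
  G: 16 + 0.25×(255−16) = 16 + 59.75 = 75.75 → 76
  B: 63 + 0.25×(255−63) = 63 + 48 = 111 → 111

rgb(228, 76, 111)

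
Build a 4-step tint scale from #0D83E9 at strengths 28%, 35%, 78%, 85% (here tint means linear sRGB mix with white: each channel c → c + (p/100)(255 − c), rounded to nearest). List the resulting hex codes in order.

#51A6EF, #62AEF1, #CAE4FA, #DBECFC

#0D83E9 is rgb(13, 131, 233).
28%: (13 + 67.76 = 80.76→81, 131 + 34.72 = 165.72→166, 233 + 6.16 = 239.16→239) → #51A6EF
35%: (13 + 84.7 = 97.7→98, 131 + 43.4 = 174.4→174, 233 + 7.7 = 240.7→241) → #62AEF1
78%: (13 + 188.76 = 201.76→202, 131 + 96.72 = 227.72→228, 233 + 17.16 = 250.16→250) → #CAE4FA
85%: (13 + 205.7 = 218.7→219, 131 + 105.4 = 236.4→236, 233 + 18.7 = 251.7→252) → #DBECFC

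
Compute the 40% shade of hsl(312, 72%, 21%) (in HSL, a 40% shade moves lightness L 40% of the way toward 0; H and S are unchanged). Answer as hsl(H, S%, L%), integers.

L moves 40% from 21 toward 0: 21 − 8.4 = 12.6 → 13.
H and S are unchanged.

hsl(312, 72%, 13%)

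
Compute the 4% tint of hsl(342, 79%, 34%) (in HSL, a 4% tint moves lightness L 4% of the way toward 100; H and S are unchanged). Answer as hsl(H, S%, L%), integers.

hsl(342, 79%, 37%)

L moves 4% from 34 toward 100: 34 + 2.64 = 36.64 → 37.
H and S are unchanged.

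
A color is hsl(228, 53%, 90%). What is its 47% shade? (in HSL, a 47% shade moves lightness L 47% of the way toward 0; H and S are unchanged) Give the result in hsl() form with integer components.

hsl(228, 53%, 48%)

L moves 47% from 90 toward 0: 90 − 42.3 = 47.7 → 48.
H and S are unchanged.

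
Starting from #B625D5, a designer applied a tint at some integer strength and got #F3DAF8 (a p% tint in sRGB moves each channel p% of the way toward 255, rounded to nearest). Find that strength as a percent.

#B625D5 is rgb(182, 37, 213); #F3DAF8 is rgb(243, 218, 248).
On the G channel (widest range): 218 ≈ 37 + (p/100)(255 − 37), so p ≈ 100×(218 − 37)/(255 − 37) = 18100/218 = 83.03.
p = 83 reproduces all three channels after rounding.

83%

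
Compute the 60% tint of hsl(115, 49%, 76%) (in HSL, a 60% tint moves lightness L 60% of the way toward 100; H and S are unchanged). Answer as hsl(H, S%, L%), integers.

L moves 60% from 76 toward 100: 76 + 14.4 = 90.4 → 90.
H and S are unchanged.

hsl(115, 49%, 90%)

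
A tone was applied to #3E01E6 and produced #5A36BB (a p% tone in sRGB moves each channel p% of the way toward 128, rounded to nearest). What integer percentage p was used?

42%

#3E01E6 is rgb(62, 1, 230); #5A36BB is rgb(90, 54, 187).
On the G channel (widest range): 54 ≈ 1 + (p/100)(128 − 1), so p ≈ 100×(54 − 1)/(128 − 1) = 5300/127 = 41.73.
p = 42 reproduces all three channels after rounding.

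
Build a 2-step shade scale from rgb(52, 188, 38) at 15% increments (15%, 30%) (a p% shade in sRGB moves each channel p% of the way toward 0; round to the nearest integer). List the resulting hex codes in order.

#2CA020, #24841B

15%: (52 − 7.8 = 44.2→44, 188 − 28.2 = 159.8→160, 38 − 5.7 = 32.3→32) → #2CA020
30%: (52 − 15.6 = 36.4→36, 188 − 56.4 = 131.6→132, 38 − 11.4 = 26.6→27) → #24841B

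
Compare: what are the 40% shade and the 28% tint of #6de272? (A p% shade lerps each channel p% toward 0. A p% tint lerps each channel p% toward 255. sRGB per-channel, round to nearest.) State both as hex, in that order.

#6de272 is rgb(109, 226, 114).
40% shade:
  R: 109 + 0.4×(0−109) = 109 − 43.6 = 65.4 → 65
  G: 226 − 90.4 = 135.6 → 136
  B: 114 + 0.4×(0−114) = 114 − 45.6 = 68.4 → 68
  → #418844
28% tint:
  R: 109 + 0.28×(255−109) = 109 + 40.88 = 149.88 → 150
  G: 226 + 0.28×(255−226) = 226 + 8.12 = 234.12 → 234
  B: 114 + 39.48 = 153.48 → 153
  → #96ea99

#418844, #96ea99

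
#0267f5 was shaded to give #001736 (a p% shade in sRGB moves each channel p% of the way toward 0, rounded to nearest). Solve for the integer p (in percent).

78%

#0267f5 is rgb(2, 103, 245); #001736 is rgb(0, 23, 54).
On the B channel (widest range): 54 ≈ 245 + (p/100)(0 − 245), so p ≈ 100×(54 − 245)/(0 − 245) = -19100/-245 = 77.96.
p = 78 reproduces all three channels after rounding.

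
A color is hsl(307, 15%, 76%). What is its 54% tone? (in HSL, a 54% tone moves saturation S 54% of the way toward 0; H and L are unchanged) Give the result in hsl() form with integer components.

hsl(307, 7%, 76%)

S moves 54% from 15 toward 0: 15 − 8.1 = 6.9 → 7.
H and L are unchanged.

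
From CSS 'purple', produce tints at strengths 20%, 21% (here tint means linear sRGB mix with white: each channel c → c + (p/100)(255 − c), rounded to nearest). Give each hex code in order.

CSS purple is rgb(128, 0, 128).
20%: (128 + 25.4 = 153.4→153, 0 + 51 = 51→51, 128 + 25.4 = 153.4→153) → #993399
21%: (128 + 26.67 = 154.67→155, 0 + 53.55 = 53.55→54, 128 + 26.67 = 154.67→155) → #9B369B

#993399, #9B369B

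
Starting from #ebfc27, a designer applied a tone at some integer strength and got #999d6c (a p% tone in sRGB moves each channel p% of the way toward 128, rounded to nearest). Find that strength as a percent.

#ebfc27 is rgb(235, 252, 39); #999d6c is rgb(153, 157, 108).
On the G channel (widest range): 157 ≈ 252 + (p/100)(128 − 252), so p ≈ 100×(157 − 252)/(128 − 252) = -9500/-124 = 76.61.
p = 77 reproduces all three channels after rounding.

77%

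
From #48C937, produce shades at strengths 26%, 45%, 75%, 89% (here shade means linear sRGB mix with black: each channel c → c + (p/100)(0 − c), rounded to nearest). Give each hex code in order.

#48C937 is rgb(72, 201, 55).
26%: (72 − 18.72 = 53.28→53, 201 − 52.26 = 148.74→149, 55 − 14.3 = 40.7→41) → #359529
45%: (72 − 32.4 = 39.6→40, 201 − 90.45 = 110.55→111, 55 − 24.75 = 30.25→30) → #286F1E
75%: (72 − 54 = 18→18, 201 − 150.75 = 50.25→50, 55 − 41.25 = 13.75→14) → #12320E
89%: (72 − 64.08 = 7.92→8, 201 − 178.89 = 22.11→22, 55 − 48.95 = 6.05→6) → #081606

#359529, #286F1E, #12320E, #081606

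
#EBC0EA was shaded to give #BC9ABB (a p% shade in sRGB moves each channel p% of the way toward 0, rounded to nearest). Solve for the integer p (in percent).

#EBC0EA is rgb(235, 192, 234); #BC9ABB is rgb(188, 154, 187).
On the R channel (widest range): 188 ≈ 235 + (p/100)(0 − 235), so p ≈ 100×(188 − 235)/(0 − 235) = -4700/-235 = 20.00.
p = 20 reproduces all three channels after rounding.

20%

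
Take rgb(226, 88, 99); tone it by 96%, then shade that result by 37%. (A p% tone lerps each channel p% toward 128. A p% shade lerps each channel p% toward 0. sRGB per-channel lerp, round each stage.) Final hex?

Per channel, c → c + 0.96(128 − c):
  R: 226 − 94.08 = 131.92 → 132
  G: 88 + 0.96×(128−88) = 88 + 38.4 = 126.4 → 126
  B: 99 + 0.96×(128−99) = 99 + 27.84 = 126.84 → 127
After the tone: rgb(132, 126, 127) = #847E7F.
Per channel, c → c + 0.37(0 − c):
  R: 132 + 0.37×(0−132) = 132 − 48.84 = 83.16 → 83
  G: 126 − 46.62 = 79.38 → 79
  B: 127 + 0.37×(0−127) = 127 − 46.99 = 80.01 → 80
rgb(83, 79, 80) = #534F50.

#534F50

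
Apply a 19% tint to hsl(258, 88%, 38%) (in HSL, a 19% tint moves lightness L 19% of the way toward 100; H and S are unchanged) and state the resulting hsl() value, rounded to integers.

L moves 19% from 38 toward 100: 38 + 11.78 = 49.78 → 50.
H and S are unchanged.

hsl(258, 88%, 50%)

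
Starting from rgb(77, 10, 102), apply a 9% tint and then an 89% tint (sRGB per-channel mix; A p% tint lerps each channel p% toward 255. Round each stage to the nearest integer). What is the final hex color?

Per channel, c → c + 0.09(255 − c):
  R: 77 + 0.09×(255−77) = 77 + 16.02 = 93.02 → 93
  G: 10 + 0.09×(255−10) = 10 + 22.05 = 32.05 → 32
  B: 102 + 13.77 = 115.77 → 116
After the tint: rgb(93, 32, 116) = #5d2074.
An 89% tint moves each channel 89% toward 255:
  R: 93 + 0.89×(255−93) = 93 + 144.18 = 237.18 → 237
  G: 32 + 0.89×(255−32) = 32 + 198.47 = 230.47 → 230
  B: 116 + 123.71 = 239.71 → 240
rgb(237, 230, 240) = #ede6f0.

#ede6f0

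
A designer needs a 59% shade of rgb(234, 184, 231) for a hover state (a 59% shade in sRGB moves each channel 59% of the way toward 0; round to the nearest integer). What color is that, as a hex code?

#604b5f

A 59% shade moves each channel 59% toward 0:
  R: 234 − 138.06 = 95.94 → 96
  G: 184 + 0.59×(0−184) = 184 − 108.56 = 75.44 → 75
  B: 231 − 136.29 = 94.71 → 95
rgb(96, 75, 95) = #604b5f.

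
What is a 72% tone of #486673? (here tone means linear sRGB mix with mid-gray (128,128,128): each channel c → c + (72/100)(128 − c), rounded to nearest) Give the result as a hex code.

#486673 is rgb(72, 102, 115).
A 72% tone moves each channel 72% toward 128:
  R: 72 + 0.72×(128−72) = 72 + 40.32 = 112.32 → 112
  G: 102 + 0.72×(128−102) = 102 + 18.72 = 120.72 → 121
  B: 115 + 9.36 = 124.36 → 124
rgb(112, 121, 124) = #70797c.

#70797c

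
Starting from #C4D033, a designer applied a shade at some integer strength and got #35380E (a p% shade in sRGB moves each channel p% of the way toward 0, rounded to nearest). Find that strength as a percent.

#C4D033 is rgb(196, 208, 51); #35380E is rgb(53, 56, 14).
On the G channel (widest range): 56 ≈ 208 + (p/100)(0 − 208), so p ≈ 100×(56 − 208)/(0 − 208) = -15200/-208 = 73.08.
p = 73 reproduces all three channels after rounding.

73%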